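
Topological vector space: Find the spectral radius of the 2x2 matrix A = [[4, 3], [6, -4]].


For a 2x2 matrix, eigenvalues satisfy lambda^2 - (trace)*lambda + det = 0
trace = 4 + -4 = 0
det = 4*-4 - 3*6 = -34
discriminant = 0^2 - 4*(-34) = 136
spectral radius = max |eigenvalue| = 5.8310

5.8310


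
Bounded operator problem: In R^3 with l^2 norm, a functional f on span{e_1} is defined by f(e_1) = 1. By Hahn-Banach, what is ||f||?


The norm of f is given by ||f|| = sup_{||x||=1} |f(x)|.
On span{e_1}, ||e_1|| = 1, so ||f|| = |f(e_1)| / ||e_1||
= |1| / 1 = 1.0000

1.0000


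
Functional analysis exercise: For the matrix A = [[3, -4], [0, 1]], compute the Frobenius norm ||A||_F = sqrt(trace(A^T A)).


||A||_F^2 = sum a_ij^2
= 3^2 + (-4)^2 + 0^2 + 1^2
= 9 + 16 + 0 + 1 = 26
||A||_F = sqrt(26) = 5.0990

5.0990


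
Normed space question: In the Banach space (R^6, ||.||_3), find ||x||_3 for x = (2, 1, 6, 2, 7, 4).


The l^3 norm = (sum |x_i|^3)^(1/3)
Sum of 3th powers = 8 + 1 + 216 + 8 + 343 + 64 = 640
||x||_3 = (640)^(1/3) = 8.6177

8.6177


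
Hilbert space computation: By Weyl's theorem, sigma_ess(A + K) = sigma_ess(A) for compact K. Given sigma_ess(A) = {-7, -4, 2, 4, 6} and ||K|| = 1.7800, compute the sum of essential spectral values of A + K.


By Weyl's theorem, the essential spectrum is invariant under compact perturbations.
sigma_ess(A + K) = sigma_ess(A) = {-7, -4, 2, 4, 6}
Sum = -7 + -4 + 2 + 4 + 6 = 1

1


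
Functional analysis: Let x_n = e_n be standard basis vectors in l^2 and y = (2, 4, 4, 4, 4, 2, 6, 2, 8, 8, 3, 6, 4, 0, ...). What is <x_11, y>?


x_11 = e_11 is the standard basis vector with 1 in position 11.
<x_11, y> = y_11 = 3
As n -> infinity, <x_n, y> -> 0, confirming weak convergence of (x_n) to 0.

3


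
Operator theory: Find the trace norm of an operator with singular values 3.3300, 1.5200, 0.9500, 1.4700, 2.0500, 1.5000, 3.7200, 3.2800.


The nuclear norm is the sum of all singular values.
||T||_1 = 3.3300 + 1.5200 + 0.9500 + 1.4700 + 2.0500 + 1.5000 + 3.7200 + 3.2800
= 17.8200

17.8200


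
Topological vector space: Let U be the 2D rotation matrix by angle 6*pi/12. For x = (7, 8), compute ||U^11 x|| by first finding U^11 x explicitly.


U is a rotation by theta = 6*pi/12
U^11 = rotation by 11*theta = 66*pi/12 = 18*pi/12 (mod 2*pi)
cos(18*pi/12) = 0.0000, sin(18*pi/12) = -1.0000
U^11 x = (0.0000 * 7 - -1.0000 * 8, -1.0000 * 7 + 0.0000 * 8)
= (8.0000, -7.0000)
||U^11 x|| = sqrt(8.0000^2 + (-7.0000)^2) = sqrt(113.0000) = 10.6301

10.6301


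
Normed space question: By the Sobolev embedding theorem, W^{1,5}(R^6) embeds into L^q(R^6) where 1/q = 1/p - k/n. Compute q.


Using the Sobolev embedding formula: 1/q = 1/p - k/n
1/q = 1/5 - 1/6 = 1/30
q = 1/(1/30) = 30

30.0000


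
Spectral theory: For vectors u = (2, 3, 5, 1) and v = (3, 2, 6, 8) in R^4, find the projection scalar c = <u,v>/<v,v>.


Computing <u,v> = 2*3 + 3*2 + 5*6 + 1*8 = 50
Computing <v,v> = 3^2 + 2^2 + 6^2 + 8^2 = 113
Projection coefficient = 50/113 = 0.4425

0.4425


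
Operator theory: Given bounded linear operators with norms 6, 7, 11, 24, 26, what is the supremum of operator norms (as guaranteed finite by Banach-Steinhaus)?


By the Uniform Boundedness Principle, the supremum of norms is finite.
sup_k ||T_k|| = max(6, 7, 11, 24, 26) = 26

26


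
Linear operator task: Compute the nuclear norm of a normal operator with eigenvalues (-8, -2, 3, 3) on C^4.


For a normal operator, singular values equal |eigenvalues|.
Trace norm = sum |lambda_i| = 8 + 2 + 3 + 3
= 16

16


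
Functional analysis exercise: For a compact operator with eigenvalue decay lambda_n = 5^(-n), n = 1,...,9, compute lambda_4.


The eigenvalue formula gives lambda_4 = 1/5^4
= 1/625
= 0.0016

0.0016


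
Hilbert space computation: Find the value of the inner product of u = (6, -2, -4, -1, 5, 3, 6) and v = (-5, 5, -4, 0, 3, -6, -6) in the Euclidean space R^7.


Computing the standard inner product <u, v> = sum u_i * v_i
= 6*-5 + -2*5 + -4*-4 + -1*0 + 5*3 + 3*-6 + 6*-6
= -30 + -10 + 16 + 0 + 15 + -18 + -36
= -63

-63


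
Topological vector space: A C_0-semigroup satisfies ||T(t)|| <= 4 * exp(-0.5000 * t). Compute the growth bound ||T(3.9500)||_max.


||T(3.9500)|| <= 4 * exp(-0.5000 * 3.9500)
= 4 * exp(-1.9750)
= 4 * 0.1388
= 0.5550

0.5550


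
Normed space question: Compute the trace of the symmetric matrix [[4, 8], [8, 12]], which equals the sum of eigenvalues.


For a self-adjoint (symmetric) matrix, the eigenvalues are real.
The sum of eigenvalues equals the trace of the matrix.
trace = 4 + 12 = 16

16


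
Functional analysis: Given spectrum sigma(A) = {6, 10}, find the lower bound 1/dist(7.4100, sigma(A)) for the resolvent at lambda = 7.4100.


dist(7.4100, {6, 10}) = min(|7.4100 - 6|, |7.4100 - 10|)
= min(1.4100, 2.5900) = 1.4100
Resolvent bound = 1/1.4100 = 0.7092

0.7092


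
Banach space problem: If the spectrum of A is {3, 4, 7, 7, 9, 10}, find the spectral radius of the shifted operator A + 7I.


Spectrum of A + 7I = {10, 11, 14, 14, 16, 17}
Spectral radius = max |lambda| over the shifted spectrum
= max(10, 11, 14, 14, 16, 17) = 17

17


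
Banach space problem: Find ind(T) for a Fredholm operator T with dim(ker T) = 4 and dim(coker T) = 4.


The Fredholm index is defined as ind(T) = dim(ker T) - dim(coker T)
= 4 - 4
= 0

0


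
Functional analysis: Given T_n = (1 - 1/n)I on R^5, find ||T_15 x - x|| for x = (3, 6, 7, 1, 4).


T_15 x - x = (1 - 1/15)x - x = -x/15
||x|| = sqrt(111) = 10.5357
||T_15 x - x|| = ||x||/15 = 10.5357/15 = 0.7024

0.7024


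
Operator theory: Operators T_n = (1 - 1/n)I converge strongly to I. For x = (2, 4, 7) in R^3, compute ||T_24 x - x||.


T_24 x - x = (1 - 1/24)x - x = -x/24
||x|| = sqrt(69) = 8.3066
||T_24 x - x|| = ||x||/24 = 8.3066/24 = 0.3461

0.3461


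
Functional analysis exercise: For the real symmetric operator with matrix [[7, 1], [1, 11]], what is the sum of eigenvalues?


For a self-adjoint (symmetric) matrix, the eigenvalues are real.
The sum of eigenvalues equals the trace of the matrix.
trace = 7 + 11 = 18

18


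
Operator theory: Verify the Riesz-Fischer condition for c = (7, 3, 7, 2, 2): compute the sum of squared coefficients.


sum |c_n|^2 = 7^2 + 3^2 + 7^2 + 2^2 + 2^2
= 49 + 9 + 49 + 4 + 4
= 115

115


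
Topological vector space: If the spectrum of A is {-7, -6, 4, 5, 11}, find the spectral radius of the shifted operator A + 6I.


Spectrum of A + 6I = {-1, 0, 10, 11, 17}
Spectral radius = max |lambda| over the shifted spectrum
= max(1, 0, 10, 11, 17) = 17

17


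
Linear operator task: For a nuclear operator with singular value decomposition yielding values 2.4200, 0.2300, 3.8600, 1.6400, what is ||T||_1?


The nuclear norm is the sum of all singular values.
||T||_1 = 2.4200 + 0.2300 + 3.8600 + 1.6400
= 8.1500

8.1500


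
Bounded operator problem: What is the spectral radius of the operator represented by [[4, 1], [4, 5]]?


For a 2x2 matrix, eigenvalues satisfy lambda^2 - (trace)*lambda + det = 0
trace = 4 + 5 = 9
det = 4*5 - 1*4 = 16
discriminant = 9^2 - 4*(16) = 17
spectral radius = max |eigenvalue| = 6.5616

6.5616


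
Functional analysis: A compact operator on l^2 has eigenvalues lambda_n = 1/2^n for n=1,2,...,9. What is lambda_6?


The eigenvalue formula gives lambda_6 = 1/2^6
= 1/64
= 0.0156

0.0156


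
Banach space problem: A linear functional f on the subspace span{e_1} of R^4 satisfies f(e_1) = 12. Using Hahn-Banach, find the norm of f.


The norm of f is given by ||f|| = sup_{||x||=1} |f(x)|.
On span{e_1}, ||e_1|| = 1, so ||f|| = |f(e_1)| / ||e_1||
= |12| / 1 = 12.0000

12.0000


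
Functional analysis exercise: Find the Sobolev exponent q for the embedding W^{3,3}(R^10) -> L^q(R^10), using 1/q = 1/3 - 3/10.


Using the Sobolev embedding formula: 1/q = 1/p - k/n
1/q = 1/3 - 3/10 = 1/30
q = 1/(1/30) = 30

30.0000


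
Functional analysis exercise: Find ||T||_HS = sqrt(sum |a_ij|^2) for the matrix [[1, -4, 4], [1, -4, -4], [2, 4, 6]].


The Hilbert-Schmidt norm is sqrt(sum of squares of all entries).
Sum of squares = 1^2 + (-4)^2 + 4^2 + 1^2 + (-4)^2 + (-4)^2 + 2^2 + 4^2 + 6^2
= 1 + 16 + 16 + 1 + 16 + 16 + 4 + 16 + 36 = 122
||T||_HS = sqrt(122) = 11.0454

11.0454


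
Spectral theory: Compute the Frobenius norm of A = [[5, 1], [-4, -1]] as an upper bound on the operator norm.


||A||_F^2 = sum a_ij^2
= 5^2 + 1^2 + (-4)^2 + (-1)^2
= 25 + 1 + 16 + 1 = 43
||A||_F = sqrt(43) = 6.5574

6.5574


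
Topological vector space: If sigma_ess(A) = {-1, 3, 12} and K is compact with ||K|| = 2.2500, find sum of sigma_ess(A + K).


By Weyl's theorem, the essential spectrum is invariant under compact perturbations.
sigma_ess(A + K) = sigma_ess(A) = {-1, 3, 12}
Sum = -1 + 3 + 12 = 14

14


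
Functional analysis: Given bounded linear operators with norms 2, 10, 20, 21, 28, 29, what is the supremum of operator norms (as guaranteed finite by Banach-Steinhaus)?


By the Uniform Boundedness Principle, the supremum of norms is finite.
sup_k ||T_k|| = max(2, 10, 20, 21, 28, 29) = 29

29


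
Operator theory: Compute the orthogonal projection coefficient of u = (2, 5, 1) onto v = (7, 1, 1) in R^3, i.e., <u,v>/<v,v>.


Computing <u,v> = 2*7 + 5*1 + 1*1 = 20
Computing <v,v> = 7^2 + 1^2 + 1^2 = 51
Projection coefficient = 20/51 = 0.3922

0.3922


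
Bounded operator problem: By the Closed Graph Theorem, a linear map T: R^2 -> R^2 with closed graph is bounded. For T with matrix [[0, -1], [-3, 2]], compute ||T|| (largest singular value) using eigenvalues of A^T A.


A^T A = [[9, -6], [-6, 5]]
trace(A^T A) = 14, det(A^T A) = 9
discriminant = 14^2 - 4*9 = 160
Largest eigenvalue of A^T A = (trace + sqrt(disc))/2 = 13.3246
||T|| = sqrt(13.3246) = 3.6503

3.6503


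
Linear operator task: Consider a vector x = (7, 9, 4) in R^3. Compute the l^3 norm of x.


The l^3 norm = (sum |x_i|^3)^(1/3)
Sum of 3th powers = 343 + 729 + 64 = 1136
||x||_3 = (1136)^(1/3) = 10.4342

10.4342


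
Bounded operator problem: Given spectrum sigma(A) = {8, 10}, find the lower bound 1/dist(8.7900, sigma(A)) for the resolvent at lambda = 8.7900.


dist(8.7900, {8, 10}) = min(|8.7900 - 8|, |8.7900 - 10|)
= min(0.7900, 1.2100) = 0.7900
Resolvent bound = 1/0.7900 = 1.2658

1.2658


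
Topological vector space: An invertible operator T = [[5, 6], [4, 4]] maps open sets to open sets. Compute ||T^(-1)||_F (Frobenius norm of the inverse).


det(T) = 5*4 - 6*4 = -4
T^(-1) = (1/-4) * [[4, -6], [-4, 5]] = [[-1.0000, 1.5000], [1.0000, -1.2500]]
||T^(-1)||_F^2 = (-1.0000)^2 + 1.5000^2 + 1.0000^2 + (-1.2500)^2 = 5.8125
||T^(-1)||_F = sqrt(5.8125) = 2.4109

2.4109


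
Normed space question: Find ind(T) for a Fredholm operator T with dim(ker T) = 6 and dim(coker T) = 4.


The Fredholm index is defined as ind(T) = dim(ker T) - dim(coker T)
= 6 - 4
= 2

2


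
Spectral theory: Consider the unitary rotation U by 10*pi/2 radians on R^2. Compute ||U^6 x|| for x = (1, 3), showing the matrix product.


U is a rotation by theta = 10*pi/2
U^6 = rotation by 6*theta = 60*pi/2 = 0*pi/2 (mod 2*pi)
cos(0*pi/2) = 1.0000, sin(0*pi/2) = 0.0000
U^6 x = (1.0000 * 1 - 0.0000 * 3, 0.0000 * 1 + 1.0000 * 3)
= (1.0000, 3.0000)
||U^6 x|| = sqrt(1.0000^2 + 3.0000^2) = sqrt(10.0000) = 3.1623

3.1623


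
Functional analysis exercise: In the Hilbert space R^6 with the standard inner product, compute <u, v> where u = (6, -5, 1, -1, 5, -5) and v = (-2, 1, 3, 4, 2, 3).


Computing the standard inner product <u, v> = sum u_i * v_i
= 6*-2 + -5*1 + 1*3 + -1*4 + 5*2 + -5*3
= -12 + -5 + 3 + -4 + 10 + -15
= -23

-23


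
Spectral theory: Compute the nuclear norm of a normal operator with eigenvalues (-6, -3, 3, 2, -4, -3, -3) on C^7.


For a normal operator, singular values equal |eigenvalues|.
Trace norm = sum |lambda_i| = 6 + 3 + 3 + 2 + 4 + 3 + 3
= 24

24


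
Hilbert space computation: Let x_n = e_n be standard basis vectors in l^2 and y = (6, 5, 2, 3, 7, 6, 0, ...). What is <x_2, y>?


x_2 = e_2 is the standard basis vector with 1 in position 2.
<x_2, y> = y_2 = 5
As n -> infinity, <x_n, y> -> 0, confirming weak convergence of (x_n) to 0.

5


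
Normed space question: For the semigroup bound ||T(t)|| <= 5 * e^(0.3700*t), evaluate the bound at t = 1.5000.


||T(1.5000)|| <= 5 * exp(0.3700 * 1.5000)
= 5 * exp(0.5550)
= 5 * 1.7419
= 8.7097

8.7097


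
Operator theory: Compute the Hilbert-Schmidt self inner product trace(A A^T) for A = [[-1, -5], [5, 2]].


trace(A * A^T) = sum of squares of all entries
= (-1)^2 + (-5)^2 + 5^2 + 2^2
= 1 + 25 + 25 + 4
= 55

55


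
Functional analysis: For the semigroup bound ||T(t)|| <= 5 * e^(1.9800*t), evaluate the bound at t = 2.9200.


||T(2.9200)|| <= 5 * exp(1.9800 * 2.9200)
= 5 * exp(5.7816)
= 5 * 324.2776
= 1621.3881

1621.3881


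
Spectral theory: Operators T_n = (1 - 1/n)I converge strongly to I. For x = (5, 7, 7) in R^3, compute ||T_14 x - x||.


T_14 x - x = (1 - 1/14)x - x = -x/14
||x|| = sqrt(123) = 11.0905
||T_14 x - x|| = ||x||/14 = 11.0905/14 = 0.7922

0.7922


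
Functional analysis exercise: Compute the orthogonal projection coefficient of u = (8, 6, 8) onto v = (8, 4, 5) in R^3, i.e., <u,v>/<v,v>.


Computing <u,v> = 8*8 + 6*4 + 8*5 = 128
Computing <v,v> = 8^2 + 4^2 + 5^2 = 105
Projection coefficient = 128/105 = 1.2190

1.2190


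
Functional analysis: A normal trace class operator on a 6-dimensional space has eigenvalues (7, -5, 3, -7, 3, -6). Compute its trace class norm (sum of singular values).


For a normal operator, singular values equal |eigenvalues|.
Trace norm = sum |lambda_i| = 7 + 5 + 3 + 7 + 3 + 6
= 31

31


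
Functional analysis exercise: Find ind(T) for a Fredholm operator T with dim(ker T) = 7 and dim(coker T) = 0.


The Fredholm index is defined as ind(T) = dim(ker T) - dim(coker T)
= 7 - 0
= 7

7


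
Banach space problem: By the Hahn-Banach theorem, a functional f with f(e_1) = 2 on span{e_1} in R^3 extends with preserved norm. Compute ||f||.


The norm of f is given by ||f|| = sup_{||x||=1} |f(x)|.
On span{e_1}, ||e_1|| = 1, so ||f|| = |f(e_1)| / ||e_1||
= |2| / 1 = 2.0000

2.0000


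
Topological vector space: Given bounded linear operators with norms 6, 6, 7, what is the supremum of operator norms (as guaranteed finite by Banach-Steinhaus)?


By the Uniform Boundedness Principle, the supremum of norms is finite.
sup_k ||T_k|| = max(6, 6, 7) = 7

7


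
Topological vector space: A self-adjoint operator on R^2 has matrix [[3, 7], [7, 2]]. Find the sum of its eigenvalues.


For a self-adjoint (symmetric) matrix, the eigenvalues are real.
The sum of eigenvalues equals the trace of the matrix.
trace = 3 + 2 = 5

5


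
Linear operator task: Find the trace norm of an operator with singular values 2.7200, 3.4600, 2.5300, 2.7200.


The nuclear norm is the sum of all singular values.
||T||_1 = 2.7200 + 3.4600 + 2.5300 + 2.7200
= 11.4300

11.4300


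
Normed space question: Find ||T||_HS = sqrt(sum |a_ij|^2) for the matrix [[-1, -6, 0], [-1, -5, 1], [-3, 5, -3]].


The Hilbert-Schmidt norm is sqrt(sum of squares of all entries).
Sum of squares = (-1)^2 + (-6)^2 + 0^2 + (-1)^2 + (-5)^2 + 1^2 + (-3)^2 + 5^2 + (-3)^2
= 1 + 36 + 0 + 1 + 25 + 1 + 9 + 25 + 9 = 107
||T||_HS = sqrt(107) = 10.3441

10.3441


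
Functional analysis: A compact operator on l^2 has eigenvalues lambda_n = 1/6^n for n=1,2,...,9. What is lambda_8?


The eigenvalue formula gives lambda_8 = 1/6^8
= 1/1679616
= 5.9537e-07

5.9537e-07


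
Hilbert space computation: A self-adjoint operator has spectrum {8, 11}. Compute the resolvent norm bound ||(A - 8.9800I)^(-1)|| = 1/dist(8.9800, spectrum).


dist(8.9800, {8, 11}) = min(|8.9800 - 8|, |8.9800 - 11|)
= min(0.9800, 2.0200) = 0.9800
Resolvent bound = 1/0.9800 = 1.0204

1.0204


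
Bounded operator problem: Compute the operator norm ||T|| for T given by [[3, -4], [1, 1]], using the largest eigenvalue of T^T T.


A^T A = [[10, -11], [-11, 17]]
trace(A^T A) = 27, det(A^T A) = 49
discriminant = 27^2 - 4*49 = 533
Largest eigenvalue of A^T A = (trace + sqrt(disc))/2 = 25.0434
||T|| = sqrt(25.0434) = 5.0043

5.0043


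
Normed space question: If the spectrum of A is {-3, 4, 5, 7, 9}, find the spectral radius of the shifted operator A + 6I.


Spectrum of A + 6I = {3, 10, 11, 13, 15}
Spectral radius = max |lambda| over the shifted spectrum
= max(3, 10, 11, 13, 15) = 15

15


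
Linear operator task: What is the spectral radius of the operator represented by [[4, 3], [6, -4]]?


For a 2x2 matrix, eigenvalues satisfy lambda^2 - (trace)*lambda + det = 0
trace = 4 + -4 = 0
det = 4*-4 - 3*6 = -34
discriminant = 0^2 - 4*(-34) = 136
spectral radius = max |eigenvalue| = 5.8310

5.8310


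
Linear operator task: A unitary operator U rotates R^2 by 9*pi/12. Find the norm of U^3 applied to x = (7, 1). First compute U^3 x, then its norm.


U is a rotation by theta = 9*pi/12
U^3 = rotation by 3*theta = 27*pi/12 = 3*pi/12 (mod 2*pi)
cos(3*pi/12) = 0.7071, sin(3*pi/12) = 0.7071
U^3 x = (0.7071 * 7 - 0.7071 * 1, 0.7071 * 7 + 0.7071 * 1)
= (4.2426, 5.6569)
||U^3 x|| = sqrt(4.2426^2 + 5.6569^2) = sqrt(50.0000) = 7.0711

7.0711


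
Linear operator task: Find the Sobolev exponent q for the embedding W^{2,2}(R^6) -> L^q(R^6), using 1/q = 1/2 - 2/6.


Using the Sobolev embedding formula: 1/q = 1/p - k/n
1/q = 1/2 - 2/6 = 1/6
q = 1/(1/6) = 6

6.0000


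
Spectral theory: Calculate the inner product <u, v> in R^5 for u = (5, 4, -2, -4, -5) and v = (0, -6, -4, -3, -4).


Computing the standard inner product <u, v> = sum u_i * v_i
= 5*0 + 4*-6 + -2*-4 + -4*-3 + -5*-4
= 0 + -24 + 8 + 12 + 20
= 16

16


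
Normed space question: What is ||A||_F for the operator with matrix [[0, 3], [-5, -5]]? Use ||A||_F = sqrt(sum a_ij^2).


||A||_F^2 = sum a_ij^2
= 0^2 + 3^2 + (-5)^2 + (-5)^2
= 0 + 9 + 25 + 25 = 59
||A||_F = sqrt(59) = 7.6811

7.6811


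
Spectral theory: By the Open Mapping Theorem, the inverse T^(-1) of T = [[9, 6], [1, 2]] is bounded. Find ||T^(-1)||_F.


det(T) = 9*2 - 6*1 = 12
T^(-1) = (1/12) * [[2, -6], [-1, 9]] = [[0.1667, -0.5000], [-0.0833, 0.7500]]
||T^(-1)||_F^2 = 0.1667^2 + (-0.5000)^2 + (-0.0833)^2 + 0.7500^2 = 0.8472
||T^(-1)||_F = sqrt(0.8472) = 0.9204

0.9204


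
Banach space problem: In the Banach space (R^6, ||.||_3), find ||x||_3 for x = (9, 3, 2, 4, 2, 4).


The l^3 norm = (sum |x_i|^3)^(1/3)
Sum of 3th powers = 729 + 27 + 8 + 64 + 8 + 64 = 900
||x||_3 = (900)^(1/3) = 9.6549

9.6549


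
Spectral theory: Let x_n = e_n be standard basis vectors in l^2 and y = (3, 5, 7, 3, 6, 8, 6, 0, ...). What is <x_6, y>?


x_6 = e_6 is the standard basis vector with 1 in position 6.
<x_6, y> = y_6 = 8
As n -> infinity, <x_n, y> -> 0, confirming weak convergence of (x_n) to 0.

8


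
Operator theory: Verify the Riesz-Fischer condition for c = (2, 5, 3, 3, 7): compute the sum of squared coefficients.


sum |c_n|^2 = 2^2 + 5^2 + 3^2 + 3^2 + 7^2
= 4 + 25 + 9 + 9 + 49
= 96

96


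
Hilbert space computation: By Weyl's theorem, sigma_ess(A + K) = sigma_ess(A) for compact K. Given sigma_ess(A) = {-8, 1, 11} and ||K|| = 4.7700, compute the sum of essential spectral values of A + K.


By Weyl's theorem, the essential spectrum is invariant under compact perturbations.
sigma_ess(A + K) = sigma_ess(A) = {-8, 1, 11}
Sum = -8 + 1 + 11 = 4

4


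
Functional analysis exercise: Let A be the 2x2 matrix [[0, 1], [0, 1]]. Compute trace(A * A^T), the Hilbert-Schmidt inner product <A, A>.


trace(A * A^T) = sum of squares of all entries
= 0^2 + 1^2 + 0^2 + 1^2
= 0 + 1 + 0 + 1
= 2

2


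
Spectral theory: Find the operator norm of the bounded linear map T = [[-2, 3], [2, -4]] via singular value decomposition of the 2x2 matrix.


A^T A = [[8, -14], [-14, 25]]
trace(A^T A) = 33, det(A^T A) = 4
discriminant = 33^2 - 4*4 = 1073
Largest eigenvalue of A^T A = (trace + sqrt(disc))/2 = 32.8783
||T|| = sqrt(32.8783) = 5.7340

5.7340


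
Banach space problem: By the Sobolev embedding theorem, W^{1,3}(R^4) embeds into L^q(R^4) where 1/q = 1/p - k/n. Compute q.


Using the Sobolev embedding formula: 1/q = 1/p - k/n
1/q = 1/3 - 1/4 = 1/12
q = 1/(1/12) = 12

12.0000


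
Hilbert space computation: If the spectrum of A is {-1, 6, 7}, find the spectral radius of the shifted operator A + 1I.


Spectrum of A + 1I = {0, 7, 8}
Spectral radius = max |lambda| over the shifted spectrum
= max(0, 7, 8) = 8

8


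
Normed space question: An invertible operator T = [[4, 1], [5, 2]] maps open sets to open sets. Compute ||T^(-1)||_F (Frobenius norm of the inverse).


det(T) = 4*2 - 1*5 = 3
T^(-1) = (1/3) * [[2, -1], [-5, 4]] = [[0.6667, -0.3333], [-1.6667, 1.3333]]
||T^(-1)||_F^2 = 0.6667^2 + (-0.3333)^2 + (-1.6667)^2 + 1.3333^2 = 5.1111
||T^(-1)||_F = sqrt(5.1111) = 2.2608

2.2608


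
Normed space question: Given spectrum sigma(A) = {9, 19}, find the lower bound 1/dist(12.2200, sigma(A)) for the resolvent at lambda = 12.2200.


dist(12.2200, {9, 19}) = min(|12.2200 - 9|, |12.2200 - 19|)
= min(3.2200, 6.7800) = 3.2200
Resolvent bound = 1/3.2200 = 0.3106

0.3106


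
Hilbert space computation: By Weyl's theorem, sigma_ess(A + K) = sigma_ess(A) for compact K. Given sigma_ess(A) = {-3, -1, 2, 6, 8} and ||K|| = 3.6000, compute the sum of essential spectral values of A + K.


By Weyl's theorem, the essential spectrum is invariant under compact perturbations.
sigma_ess(A + K) = sigma_ess(A) = {-3, -1, 2, 6, 8}
Sum = -3 + -1 + 2 + 6 + 8 = 12

12


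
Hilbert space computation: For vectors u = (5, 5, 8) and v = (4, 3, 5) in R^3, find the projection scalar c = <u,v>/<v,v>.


Computing <u,v> = 5*4 + 5*3 + 8*5 = 75
Computing <v,v> = 4^2 + 3^2 + 5^2 = 50
Projection coefficient = 75/50 = 1.5000

1.5000


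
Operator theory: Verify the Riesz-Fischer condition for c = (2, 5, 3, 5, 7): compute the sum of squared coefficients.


sum |c_n|^2 = 2^2 + 5^2 + 3^2 + 5^2 + 7^2
= 4 + 25 + 9 + 25 + 49
= 112

112


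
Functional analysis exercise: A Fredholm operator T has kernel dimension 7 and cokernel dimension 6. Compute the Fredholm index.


The Fredholm index is defined as ind(T) = dim(ker T) - dim(coker T)
= 7 - 6
= 1

1


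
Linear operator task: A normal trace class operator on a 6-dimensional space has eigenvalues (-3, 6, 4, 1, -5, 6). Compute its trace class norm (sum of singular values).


For a normal operator, singular values equal |eigenvalues|.
Trace norm = sum |lambda_i| = 3 + 6 + 4 + 1 + 5 + 6
= 25

25


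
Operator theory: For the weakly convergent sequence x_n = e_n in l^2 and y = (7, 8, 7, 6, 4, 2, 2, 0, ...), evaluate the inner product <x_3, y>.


x_3 = e_3 is the standard basis vector with 1 in position 3.
<x_3, y> = y_3 = 7
As n -> infinity, <x_n, y> -> 0, confirming weak convergence of (x_n) to 0.

7


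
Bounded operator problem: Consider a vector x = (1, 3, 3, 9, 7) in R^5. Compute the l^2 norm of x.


The l^2 norm = (sum |x_i|^2)^(1/2)
Sum of 2th powers = 1 + 9 + 9 + 81 + 49 = 149
||x||_2 = (149)^(1/2) = 12.2066

12.2066


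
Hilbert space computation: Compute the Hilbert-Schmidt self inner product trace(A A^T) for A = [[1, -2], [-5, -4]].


trace(A * A^T) = sum of squares of all entries
= 1^2 + (-2)^2 + (-5)^2 + (-4)^2
= 1 + 4 + 25 + 16
= 46

46


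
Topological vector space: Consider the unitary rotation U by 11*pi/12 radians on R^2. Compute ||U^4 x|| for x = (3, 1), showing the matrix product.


U is a rotation by theta = 11*pi/12
U^4 = rotation by 4*theta = 44*pi/12 = 20*pi/12 (mod 2*pi)
cos(20*pi/12) = 0.5000, sin(20*pi/12) = -0.8660
U^4 x = (0.5000 * 3 - -0.8660 * 1, -0.8660 * 3 + 0.5000 * 1)
= (2.3660, -2.0981)
||U^4 x|| = sqrt(2.3660^2 + (-2.0981)^2) = sqrt(10.0000) = 3.1623

3.1623


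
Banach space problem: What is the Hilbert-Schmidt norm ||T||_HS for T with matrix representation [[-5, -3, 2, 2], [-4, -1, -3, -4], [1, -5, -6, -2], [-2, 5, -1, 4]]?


The Hilbert-Schmidt norm is sqrt(sum of squares of all entries).
Sum of squares = (-5)^2 + (-3)^2 + 2^2 + 2^2 + (-4)^2 + (-1)^2 + (-3)^2 + (-4)^2 + 1^2 + (-5)^2 + (-6)^2 + (-2)^2 + (-2)^2 + 5^2 + (-1)^2 + 4^2
= 25 + 9 + 4 + 4 + 16 + 1 + 9 + 16 + 1 + 25 + 36 + 4 + 4 + 25 + 1 + 16 = 196
||T||_HS = sqrt(196) = 14.0000

14.0000


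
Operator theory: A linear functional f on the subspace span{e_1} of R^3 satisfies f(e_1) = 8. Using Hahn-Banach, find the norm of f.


The norm of f is given by ||f|| = sup_{||x||=1} |f(x)|.
On span{e_1}, ||e_1|| = 1, so ||f|| = |f(e_1)| / ||e_1||
= |8| / 1 = 8.0000

8.0000


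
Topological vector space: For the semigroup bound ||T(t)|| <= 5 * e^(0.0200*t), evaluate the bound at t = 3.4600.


||T(3.4600)|| <= 5 * exp(0.0200 * 3.4600)
= 5 * exp(0.0692)
= 5 * 1.0717
= 5.3583

5.3583


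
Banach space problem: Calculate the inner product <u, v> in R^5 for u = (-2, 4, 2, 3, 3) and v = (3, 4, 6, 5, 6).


Computing the standard inner product <u, v> = sum u_i * v_i
= -2*3 + 4*4 + 2*6 + 3*5 + 3*6
= -6 + 16 + 12 + 15 + 18
= 55

55


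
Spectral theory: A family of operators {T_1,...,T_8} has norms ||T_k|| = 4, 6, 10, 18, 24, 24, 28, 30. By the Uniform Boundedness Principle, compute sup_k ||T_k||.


By the Uniform Boundedness Principle, the supremum of norms is finite.
sup_k ||T_k|| = max(4, 6, 10, 18, 24, 24, 28, 30) = 30

30


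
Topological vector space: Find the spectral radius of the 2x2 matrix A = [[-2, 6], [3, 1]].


For a 2x2 matrix, eigenvalues satisfy lambda^2 - (trace)*lambda + det = 0
trace = -2 + 1 = -1
det = -2*1 - 6*3 = -20
discriminant = (-1)^2 - 4*(-20) = 81
spectral radius = max |eigenvalue| = 5.0000

5.0000


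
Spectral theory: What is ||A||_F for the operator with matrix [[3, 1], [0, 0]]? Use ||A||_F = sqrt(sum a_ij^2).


||A||_F^2 = sum a_ij^2
= 3^2 + 1^2 + 0^2 + 0^2
= 9 + 1 + 0 + 0 = 10
||A||_F = sqrt(10) = 3.1623

3.1623


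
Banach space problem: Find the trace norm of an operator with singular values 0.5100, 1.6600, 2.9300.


The nuclear norm is the sum of all singular values.
||T||_1 = 0.5100 + 1.6600 + 2.9300
= 5.1000

5.1000


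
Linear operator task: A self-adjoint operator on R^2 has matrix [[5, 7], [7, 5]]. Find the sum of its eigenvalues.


For a self-adjoint (symmetric) matrix, the eigenvalues are real.
The sum of eigenvalues equals the trace of the matrix.
trace = 5 + 5 = 10

10


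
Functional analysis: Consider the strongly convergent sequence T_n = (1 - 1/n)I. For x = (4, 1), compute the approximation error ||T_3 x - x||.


T_3 x - x = (1 - 1/3)x - x = -x/3
||x|| = sqrt(17) = 4.1231
||T_3 x - x|| = ||x||/3 = 4.1231/3 = 1.3744

1.3744


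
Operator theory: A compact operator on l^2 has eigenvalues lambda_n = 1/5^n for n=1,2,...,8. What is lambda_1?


The eigenvalue formula gives lambda_1 = 1/5^1
= 1/5
= 0.2000

0.2000


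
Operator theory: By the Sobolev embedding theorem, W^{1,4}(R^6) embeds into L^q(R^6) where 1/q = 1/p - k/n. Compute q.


Using the Sobolev embedding formula: 1/q = 1/p - k/n
1/q = 1/4 - 1/6 = 1/12
q = 1/(1/12) = 12

12.0000


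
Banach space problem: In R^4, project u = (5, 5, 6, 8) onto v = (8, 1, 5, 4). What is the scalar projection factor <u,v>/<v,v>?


Computing <u,v> = 5*8 + 5*1 + 6*5 + 8*4 = 107
Computing <v,v> = 8^2 + 1^2 + 5^2 + 4^2 = 106
Projection coefficient = 107/106 = 1.0094

1.0094


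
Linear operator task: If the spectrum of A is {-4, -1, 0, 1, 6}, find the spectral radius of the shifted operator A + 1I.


Spectrum of A + 1I = {-3, 0, 1, 2, 7}
Spectral radius = max |lambda| over the shifted spectrum
= max(3, 0, 1, 2, 7) = 7

7


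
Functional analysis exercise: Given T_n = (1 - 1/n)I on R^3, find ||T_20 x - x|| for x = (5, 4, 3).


T_20 x - x = (1 - 1/20)x - x = -x/20
||x|| = sqrt(50) = 7.0711
||T_20 x - x|| = ||x||/20 = 7.0711/20 = 0.3536

0.3536


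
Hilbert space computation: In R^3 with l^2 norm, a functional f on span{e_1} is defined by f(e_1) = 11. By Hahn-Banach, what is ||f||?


The norm of f is given by ||f|| = sup_{||x||=1} |f(x)|.
On span{e_1}, ||e_1|| = 1, so ||f|| = |f(e_1)| / ||e_1||
= |11| / 1 = 11.0000

11.0000


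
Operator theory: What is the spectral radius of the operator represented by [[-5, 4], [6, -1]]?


For a 2x2 matrix, eigenvalues satisfy lambda^2 - (trace)*lambda + det = 0
trace = -5 + -1 = -6
det = -5*-1 - 4*6 = -19
discriminant = (-6)^2 - 4*(-19) = 112
spectral radius = max |eigenvalue| = 8.2915

8.2915


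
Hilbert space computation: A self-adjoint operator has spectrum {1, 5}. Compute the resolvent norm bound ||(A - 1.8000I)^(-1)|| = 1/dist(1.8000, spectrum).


dist(1.8000, {1, 5}) = min(|1.8000 - 1|, |1.8000 - 5|)
= min(0.8000, 3.2000) = 0.8000
Resolvent bound = 1/0.8000 = 1.2500

1.2500


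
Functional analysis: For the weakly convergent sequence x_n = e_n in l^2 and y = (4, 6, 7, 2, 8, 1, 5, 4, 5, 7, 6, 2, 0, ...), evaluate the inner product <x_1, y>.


x_1 = e_1 is the standard basis vector with 1 in position 1.
<x_1, y> = y_1 = 4
As n -> infinity, <x_n, y> -> 0, confirming weak convergence of (x_n) to 0.

4


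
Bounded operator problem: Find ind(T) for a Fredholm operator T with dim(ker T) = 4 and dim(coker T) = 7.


The Fredholm index is defined as ind(T) = dim(ker T) - dim(coker T)
= 4 - 7
= -3

-3


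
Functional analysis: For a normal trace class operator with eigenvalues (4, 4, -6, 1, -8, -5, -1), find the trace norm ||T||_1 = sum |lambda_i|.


For a normal operator, singular values equal |eigenvalues|.
Trace norm = sum |lambda_i| = 4 + 4 + 6 + 1 + 8 + 5 + 1
= 29

29


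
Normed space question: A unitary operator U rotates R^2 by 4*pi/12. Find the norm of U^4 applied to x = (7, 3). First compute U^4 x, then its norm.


U is a rotation by theta = 4*pi/12
U^4 = rotation by 4*theta = 16*pi/12
cos(16*pi/12) = -0.5000, sin(16*pi/12) = -0.8660
U^4 x = (-0.5000 * 7 - -0.8660 * 3, -0.8660 * 7 + -0.5000 * 3)
= (-0.9019, -7.5622)
||U^4 x|| = sqrt((-0.9019)^2 + (-7.5622)^2) = sqrt(58.0000) = 7.6158

7.6158


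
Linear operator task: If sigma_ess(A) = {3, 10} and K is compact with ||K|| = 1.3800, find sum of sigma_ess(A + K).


By Weyl's theorem, the essential spectrum is invariant under compact perturbations.
sigma_ess(A + K) = sigma_ess(A) = {3, 10}
Sum = 3 + 10 = 13

13


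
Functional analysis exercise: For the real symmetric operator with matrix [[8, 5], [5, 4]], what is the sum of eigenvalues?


For a self-adjoint (symmetric) matrix, the eigenvalues are real.
The sum of eigenvalues equals the trace of the matrix.
trace = 8 + 4 = 12

12


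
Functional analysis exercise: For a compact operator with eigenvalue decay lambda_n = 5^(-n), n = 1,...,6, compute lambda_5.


The eigenvalue formula gives lambda_5 = 1/5^5
= 1/3125
= 3.2000e-04

3.2000e-04


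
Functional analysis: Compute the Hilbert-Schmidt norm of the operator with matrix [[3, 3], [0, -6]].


The Hilbert-Schmidt norm is sqrt(sum of squares of all entries).
Sum of squares = 3^2 + 3^2 + 0^2 + (-6)^2
= 9 + 9 + 0 + 36 = 54
||T||_HS = sqrt(54) = 7.3485

7.3485


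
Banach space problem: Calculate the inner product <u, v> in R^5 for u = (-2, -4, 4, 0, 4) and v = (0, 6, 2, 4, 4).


Computing the standard inner product <u, v> = sum u_i * v_i
= -2*0 + -4*6 + 4*2 + 0*4 + 4*4
= 0 + -24 + 8 + 0 + 16
= 0

0


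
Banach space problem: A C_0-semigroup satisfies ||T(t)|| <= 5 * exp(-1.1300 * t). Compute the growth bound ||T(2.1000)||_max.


||T(2.1000)|| <= 5 * exp(-1.1300 * 2.1000)
= 5 * exp(-2.3730)
= 5 * 0.0932
= 0.4660

0.4660


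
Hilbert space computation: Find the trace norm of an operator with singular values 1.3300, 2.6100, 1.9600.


The nuclear norm is the sum of all singular values.
||T||_1 = 1.3300 + 2.6100 + 1.9600
= 5.9000

5.9000


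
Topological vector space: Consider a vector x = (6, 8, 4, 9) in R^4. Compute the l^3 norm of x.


The l^3 norm = (sum |x_i|^3)^(1/3)
Sum of 3th powers = 216 + 512 + 64 + 729 = 1521
||x||_3 = (1521)^(1/3) = 11.5003

11.5003


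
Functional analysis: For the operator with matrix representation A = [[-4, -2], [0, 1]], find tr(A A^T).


trace(A * A^T) = sum of squares of all entries
= (-4)^2 + (-2)^2 + 0^2 + 1^2
= 16 + 4 + 0 + 1
= 21

21


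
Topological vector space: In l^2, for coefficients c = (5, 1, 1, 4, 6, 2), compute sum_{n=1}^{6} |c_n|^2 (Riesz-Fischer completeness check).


sum |c_n|^2 = 5^2 + 1^2 + 1^2 + 4^2 + 6^2 + 2^2
= 25 + 1 + 1 + 16 + 36 + 4
= 83

83


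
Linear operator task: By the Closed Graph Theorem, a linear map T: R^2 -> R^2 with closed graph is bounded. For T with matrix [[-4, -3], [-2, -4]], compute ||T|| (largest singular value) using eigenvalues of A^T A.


A^T A = [[20, 20], [20, 25]]
trace(A^T A) = 45, det(A^T A) = 100
discriminant = 45^2 - 4*100 = 1625
Largest eigenvalue of A^T A = (trace + sqrt(disc))/2 = 42.6556
||T|| = sqrt(42.6556) = 6.5311

6.5311


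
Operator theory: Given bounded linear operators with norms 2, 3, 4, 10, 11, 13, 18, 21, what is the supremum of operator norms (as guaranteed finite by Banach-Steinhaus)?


By the Uniform Boundedness Principle, the supremum of norms is finite.
sup_k ||T_k|| = max(2, 3, 4, 10, 11, 13, 18, 21) = 21

21


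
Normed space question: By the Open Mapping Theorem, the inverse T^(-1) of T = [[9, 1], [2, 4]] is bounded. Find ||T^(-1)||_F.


det(T) = 9*4 - 1*2 = 34
T^(-1) = (1/34) * [[4, -1], [-2, 9]] = [[0.1176, -0.0294], [-0.0588, 0.2647]]
||T^(-1)||_F^2 = 0.1176^2 + (-0.0294)^2 + (-0.0588)^2 + 0.2647^2 = 0.0882
||T^(-1)||_F = sqrt(0.0882) = 0.2970

0.2970


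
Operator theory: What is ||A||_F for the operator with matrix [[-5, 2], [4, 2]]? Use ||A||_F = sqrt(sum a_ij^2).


||A||_F^2 = sum a_ij^2
= (-5)^2 + 2^2 + 4^2 + 2^2
= 25 + 4 + 16 + 4 = 49
||A||_F = sqrt(49) = 7.0000

7.0000


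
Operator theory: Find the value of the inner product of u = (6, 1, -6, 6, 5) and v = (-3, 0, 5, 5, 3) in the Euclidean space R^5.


Computing the standard inner product <u, v> = sum u_i * v_i
= 6*-3 + 1*0 + -6*5 + 6*5 + 5*3
= -18 + 0 + -30 + 30 + 15
= -3

-3


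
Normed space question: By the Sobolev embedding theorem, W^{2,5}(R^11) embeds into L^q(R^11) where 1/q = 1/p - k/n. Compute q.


Using the Sobolev embedding formula: 1/q = 1/p - k/n
1/q = 1/5 - 2/11 = 1/55
q = 1/(1/55) = 55

55.0000


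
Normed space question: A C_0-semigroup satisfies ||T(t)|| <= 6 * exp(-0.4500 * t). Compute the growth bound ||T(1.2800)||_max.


||T(1.2800)|| <= 6 * exp(-0.4500 * 1.2800)
= 6 * exp(-0.5760)
= 6 * 0.5621
= 3.3729

3.3729


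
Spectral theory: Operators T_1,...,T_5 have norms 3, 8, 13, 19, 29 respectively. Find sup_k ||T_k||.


By the Uniform Boundedness Principle, the supremum of norms is finite.
sup_k ||T_k|| = max(3, 8, 13, 19, 29) = 29

29


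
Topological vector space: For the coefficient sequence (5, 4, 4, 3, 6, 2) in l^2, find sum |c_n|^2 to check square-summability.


sum |c_n|^2 = 5^2 + 4^2 + 4^2 + 3^2 + 6^2 + 2^2
= 25 + 16 + 16 + 9 + 36 + 4
= 106

106


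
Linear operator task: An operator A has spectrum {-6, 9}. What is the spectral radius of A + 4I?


Spectrum of A + 4I = {-2, 13}
Spectral radius = max |lambda| over the shifted spectrum
= max(2, 13) = 13

13


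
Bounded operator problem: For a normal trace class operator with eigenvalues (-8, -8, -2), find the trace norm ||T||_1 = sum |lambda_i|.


For a normal operator, singular values equal |eigenvalues|.
Trace norm = sum |lambda_i| = 8 + 8 + 2
= 18

18


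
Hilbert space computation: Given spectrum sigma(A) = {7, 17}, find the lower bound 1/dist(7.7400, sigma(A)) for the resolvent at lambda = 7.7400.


dist(7.7400, {7, 17}) = min(|7.7400 - 7|, |7.7400 - 17|)
= min(0.7400, 9.2600) = 0.7400
Resolvent bound = 1/0.7400 = 1.3514

1.3514


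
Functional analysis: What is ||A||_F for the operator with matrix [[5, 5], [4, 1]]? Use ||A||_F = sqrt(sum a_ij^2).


||A||_F^2 = sum a_ij^2
= 5^2 + 5^2 + 4^2 + 1^2
= 25 + 25 + 16 + 1 = 67
||A||_F = sqrt(67) = 8.1854

8.1854


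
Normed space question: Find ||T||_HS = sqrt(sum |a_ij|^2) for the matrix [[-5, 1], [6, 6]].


The Hilbert-Schmidt norm is sqrt(sum of squares of all entries).
Sum of squares = (-5)^2 + 1^2 + 6^2 + 6^2
= 25 + 1 + 36 + 36 = 98
||T||_HS = sqrt(98) = 9.8995

9.8995


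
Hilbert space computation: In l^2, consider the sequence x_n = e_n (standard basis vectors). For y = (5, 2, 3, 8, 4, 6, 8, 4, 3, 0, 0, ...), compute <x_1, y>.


x_1 = e_1 is the standard basis vector with 1 in position 1.
<x_1, y> = y_1 = 5
As n -> infinity, <x_n, y> -> 0, confirming weak convergence of (x_n) to 0.

5


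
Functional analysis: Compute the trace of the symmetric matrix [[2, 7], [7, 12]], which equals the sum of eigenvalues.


For a self-adjoint (symmetric) matrix, the eigenvalues are real.
The sum of eigenvalues equals the trace of the matrix.
trace = 2 + 12 = 14

14


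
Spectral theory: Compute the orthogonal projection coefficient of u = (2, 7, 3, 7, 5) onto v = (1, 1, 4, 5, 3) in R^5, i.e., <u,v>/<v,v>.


Computing <u,v> = 2*1 + 7*1 + 3*4 + 7*5 + 5*3 = 71
Computing <v,v> = 1^2 + 1^2 + 4^2 + 5^2 + 3^2 = 52
Projection coefficient = 71/52 = 1.3654

1.3654


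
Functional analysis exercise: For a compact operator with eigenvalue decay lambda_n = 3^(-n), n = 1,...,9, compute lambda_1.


The eigenvalue formula gives lambda_1 = 1/3^1
= 1/3
= 0.3333

0.3333


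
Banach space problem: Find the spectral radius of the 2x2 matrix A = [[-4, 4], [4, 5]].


For a 2x2 matrix, eigenvalues satisfy lambda^2 - (trace)*lambda + det = 0
trace = -4 + 5 = 1
det = -4*5 - 4*4 = -36
discriminant = 1^2 - 4*(-36) = 145
spectral radius = max |eigenvalue| = 6.5208

6.5208


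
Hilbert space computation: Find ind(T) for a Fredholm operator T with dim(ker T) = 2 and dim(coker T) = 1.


The Fredholm index is defined as ind(T) = dim(ker T) - dim(coker T)
= 2 - 1
= 1

1


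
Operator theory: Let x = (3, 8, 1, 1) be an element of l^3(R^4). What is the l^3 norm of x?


The l^3 norm = (sum |x_i|^3)^(1/3)
Sum of 3th powers = 27 + 512 + 1 + 1 = 541
||x||_3 = (541)^(1/3) = 8.1483

8.1483


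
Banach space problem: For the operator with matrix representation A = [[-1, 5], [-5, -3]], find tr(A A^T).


trace(A * A^T) = sum of squares of all entries
= (-1)^2 + 5^2 + (-5)^2 + (-3)^2
= 1 + 25 + 25 + 9
= 60

60


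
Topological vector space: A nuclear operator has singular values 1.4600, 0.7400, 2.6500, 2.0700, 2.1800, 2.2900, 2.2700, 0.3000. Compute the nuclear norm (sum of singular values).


The nuclear norm is the sum of all singular values.
||T||_1 = 1.4600 + 0.7400 + 2.6500 + 2.0700 + 2.1800 + 2.2900 + 2.2700 + 0.3000
= 13.9600

13.9600


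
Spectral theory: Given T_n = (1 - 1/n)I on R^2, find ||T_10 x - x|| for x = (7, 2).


T_10 x - x = (1 - 1/10)x - x = -x/10
||x|| = sqrt(53) = 7.2801
||T_10 x - x|| = ||x||/10 = 7.2801/10 = 0.7280

0.7280


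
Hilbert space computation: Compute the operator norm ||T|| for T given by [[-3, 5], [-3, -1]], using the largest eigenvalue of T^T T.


A^T A = [[18, -12], [-12, 26]]
trace(A^T A) = 44, det(A^T A) = 324
discriminant = 44^2 - 4*324 = 640
Largest eigenvalue of A^T A = (trace + sqrt(disc))/2 = 34.6491
||T|| = sqrt(34.6491) = 5.8863

5.8863


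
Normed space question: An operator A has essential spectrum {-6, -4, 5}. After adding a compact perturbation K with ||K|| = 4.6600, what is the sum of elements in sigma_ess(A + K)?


By Weyl's theorem, the essential spectrum is invariant under compact perturbations.
sigma_ess(A + K) = sigma_ess(A) = {-6, -4, 5}
Sum = -6 + -4 + 5 = -5

-5


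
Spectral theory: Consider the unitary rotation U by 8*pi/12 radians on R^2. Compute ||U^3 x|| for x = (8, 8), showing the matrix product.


U is a rotation by theta = 8*pi/12
U^3 = rotation by 3*theta = 24*pi/12 = 0*pi/12 (mod 2*pi)
cos(0*pi/12) = 1.0000, sin(0*pi/12) = 0.0000
U^3 x = (1.0000 * 8 - 0.0000 * 8, 0.0000 * 8 + 1.0000 * 8)
= (8.0000, 8.0000)
||U^3 x|| = sqrt(8.0000^2 + 8.0000^2) = sqrt(128.0000) = 11.3137

11.3137
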